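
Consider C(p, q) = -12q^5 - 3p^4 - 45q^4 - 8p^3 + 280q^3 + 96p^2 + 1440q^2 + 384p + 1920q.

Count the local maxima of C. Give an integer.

4

C separates as a function of p plus a function of q, so ∇C=0 decouples.
∂C/∂p = -12(p - 4)(p + 2)(p + 4) = 0 at p ∈ {-4, -2, 4}; ∂C/∂q = -60(q - 4)(q + 1)(q + 2)(q + 4) = 0 at q ∈ {-4, -2, -1, 4}.
The Hessian is diagonal: diag(C_pp, C_qq). Second derivatives: C_pp(-4)=-192, C_pp(-2)=144, C_pp(4)=-576; C_qq(-4)=2880, C_qq(-2)=-720, C_qq(-1)=900, C_qq(4)=-14400.
Local maxima occur where both diagonal entries negative: (-4, -2), (-4, 4), (4, -2), (4, 4). Count: 4.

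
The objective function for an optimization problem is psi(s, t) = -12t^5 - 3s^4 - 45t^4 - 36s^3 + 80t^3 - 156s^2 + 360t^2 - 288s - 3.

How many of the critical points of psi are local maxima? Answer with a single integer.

psi separates as a function of s plus a function of t, so ∇psi=0 decouples.
∂psi/∂s = -12(s + 2)(s + 3)(s + 4) = 0 at s ∈ {-4, -3, -2}; ∂psi/∂t = -60t(t - 2)(t + 2)(t + 3) = 0 at t ∈ {-3, -2, 0, 2}.
The Hessian is diagonal: diag(psi_ss, psi_tt). Second derivatives: psi_ss(-4)=-24, psi_ss(-3)=12, psi_ss(-2)=-24; psi_tt(-3)=900, psi_tt(-2)=-480, psi_tt(0)=720, psi_tt(2)=-2400.
Local maxima occur where both diagonal entries negative: (-4, -2), (-4, 2), (-2, -2), (-2, 2). Count: 4.

4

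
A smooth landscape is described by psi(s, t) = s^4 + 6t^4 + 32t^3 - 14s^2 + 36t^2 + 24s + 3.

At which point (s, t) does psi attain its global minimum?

(-3, -3)

psi(s,t) separates as P(s) + Q(t) + 3, so its minimum is min P + min Q + 3.
P'(s) = 4(s - 2)(s - 1)(s + 3) vanishes at s ∈ {-3, 1, 2}; Q'(t) = 24t(t + 1)(t + 3) vanishes at t ∈ {-3, -1, 0}.
Local minima of P (where P''>0): P(-3)=-117, P(2)=8. Local minima of Q: Q(-3)=-54, Q(0)=0.
So the global minimum of psi is P(-3) + Q(-3) + 3 = -117 − 54 + 3 = -168, attained at (-3, -3).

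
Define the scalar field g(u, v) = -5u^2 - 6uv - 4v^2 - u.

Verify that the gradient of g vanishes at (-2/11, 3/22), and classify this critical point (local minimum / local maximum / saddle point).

∇g = (-10u - 6v - 1, -6u - 8v); substituting (-2/11, 3/22) gives ∇g = (0, 0), so (-2/11, 3/22) is indeed a critical point.
The Hessian of g is constant: H = [[-10, -6], [-6, -8]].
det(H) = (-10)·(-8) − (-6)² = 44.
det(H) > 0 and tr(H) = -18 < 0, so H is negative definite and the point is a local maximum.

local maximum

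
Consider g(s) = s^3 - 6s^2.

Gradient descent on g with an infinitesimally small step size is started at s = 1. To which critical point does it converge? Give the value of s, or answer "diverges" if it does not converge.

g'(s) = 3s(s - 4), so g'(1) = -9.
Gradient descent moves in the -g' direction, i.e. s is increasing.
The nearest critical point in that direction is s = 4, where g'' = 12 > 0 (a local minimum). The iterate converges there.

4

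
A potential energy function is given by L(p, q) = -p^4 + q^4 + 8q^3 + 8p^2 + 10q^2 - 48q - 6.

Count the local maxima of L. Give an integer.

2

L separates as a function of p plus a function of q, so ∇L=0 decouples.
∂L/∂p = -4p(p - 2)(p + 2) = 0 at p ∈ {-2, 0, 2}; ∂L/∂q = 4(q - 1)(q + 3)(q + 4) = 0 at q ∈ {-4, -3, 1}.
The Hessian is diagonal: diag(L_pp, L_qq). Second derivatives: L_pp(-2)=-32, L_pp(0)=16, L_pp(2)=-32; L_qq(-4)=20, L_qq(-3)=-16, L_qq(1)=80.
Local maxima occur where both diagonal entries negative: (-2, -3), (2, -3). Count: 2.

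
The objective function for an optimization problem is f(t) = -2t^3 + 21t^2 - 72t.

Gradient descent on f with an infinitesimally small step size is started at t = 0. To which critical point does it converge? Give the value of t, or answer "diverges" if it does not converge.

f'(t) = -6(t - 4)(t - 3), so f'(0) = -72.
Gradient descent moves in the -f' direction, i.e. t is increasing.
The nearest critical point in that direction is t = 3, where f'' = 6 > 0 (a local minimum). The iterate converges there.

3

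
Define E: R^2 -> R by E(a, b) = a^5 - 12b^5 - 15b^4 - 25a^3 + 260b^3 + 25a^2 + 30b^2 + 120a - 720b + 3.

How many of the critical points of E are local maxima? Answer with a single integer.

4

E separates as a function of a plus a function of b, so ∇E=0 decouples.
∂E/∂a = 5(a - 3)(a - 2)(a + 1)(a + 4) = 0 at a ∈ {-4, -1, 2, 3}; ∂E/∂b = -60(b - 3)(b - 1)(b + 1)(b + 4) = 0 at b ∈ {-4, -1, 1, 3}.
The Hessian is diagonal: diag(E_aa, E_bb). Second derivatives: E_aa(-4)=-630, E_aa(-1)=180, E_aa(2)=-90, E_aa(3)=140; E_bb(-4)=6300, E_bb(-1)=-1440, E_bb(1)=1200, E_bb(3)=-3360.
Local maxima occur where both diagonal entries negative: (-4, -1), (-4, 3), (2, -1), (2, 3). Count: 4.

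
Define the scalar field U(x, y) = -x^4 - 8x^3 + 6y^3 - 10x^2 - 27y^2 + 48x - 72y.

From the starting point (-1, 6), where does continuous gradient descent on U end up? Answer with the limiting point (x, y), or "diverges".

(-3, 4)

U is separable, so gradient descent decouples: x follows -∂U/∂x, y follows -∂U/∂y.
∂U/∂x = -4(x - 1)(x + 3)(x + 4); at x=-1 this is 48, so x decreases.
∂U/∂y = 18(y - 4)(y + 1); at y=6 this is 252, so y decreases.
x converges to its nearest critical value -3 (a local min of the x-part); y converges to 4. The iterate converges to (-3, 4).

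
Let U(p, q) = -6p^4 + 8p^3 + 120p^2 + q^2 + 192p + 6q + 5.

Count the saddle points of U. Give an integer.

2

U separates as a function of p plus a function of q, so ∇U=0 decouples.
∂U/∂p = -24(p - 4)(p + 1)(p + 2) = 0 at p ∈ {-2, -1, 4}; ∂U/∂q = 2(q + 3) = 0 at q ∈ {-3}.
The Hessian is diagonal: diag(U_pp, U_qq). Second derivatives: U_pp(-2)=-144, U_pp(-1)=120, U_pp(4)=-720; U_qq(-3)=2.
Saddle points occur where the two diagonal entries have opposite signs: (-2, -3), (4, -3). Count: 2.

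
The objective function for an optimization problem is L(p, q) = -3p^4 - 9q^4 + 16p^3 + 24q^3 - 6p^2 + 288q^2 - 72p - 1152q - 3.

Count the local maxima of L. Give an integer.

L separates as a function of p plus a function of q, so ∇L=0 decouples.
∂L/∂p = -12(p - 3)(p - 2)(p + 1) = 0 at p ∈ {-1, 2, 3}; ∂L/∂q = -36(q - 4)(q - 2)(q + 4) = 0 at q ∈ {-4, 2, 4}.
The Hessian is diagonal: diag(L_pp, L_qq). Second derivatives: L_pp(-1)=-144, L_pp(2)=36, L_pp(3)=-48; L_qq(-4)=-1728, L_qq(2)=432, L_qq(4)=-576.
Local maxima occur where both diagonal entries negative: (-1, -4), (-1, 4), (3, -4), (3, 4). Count: 4.

4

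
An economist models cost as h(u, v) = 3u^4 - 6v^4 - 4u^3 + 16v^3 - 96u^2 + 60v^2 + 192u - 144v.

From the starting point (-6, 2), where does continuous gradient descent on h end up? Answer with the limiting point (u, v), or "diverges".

h is separable, so gradient descent decouples: u follows -∂h/∂u, v follows -∂h/∂v.
∂h/∂u = 12(u - 4)(u - 1)(u + 4); at u=-6 this is -1680, so u increases.
∂h/∂v = -24(v - 3)(v - 1)(v + 2); at v=2 this is 96, so v decreases.
u converges to its nearest critical value -4 (a local min of the u-part); v converges to 1. The iterate converges to (-4, 1).

(-4, 1)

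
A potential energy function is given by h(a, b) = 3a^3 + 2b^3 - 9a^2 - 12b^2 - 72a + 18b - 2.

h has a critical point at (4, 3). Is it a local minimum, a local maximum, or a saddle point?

The mixed partial ∂²h/∂a∂b is 0, so the Hessian at any point is diag(h_aa, h_bb) = diag(18(a - 1), 12(b - 2)).
At (4, 3): H = diag(54, 12).
Both eigenvalues are positive, so H is positive definite: a local minimum.

local minimum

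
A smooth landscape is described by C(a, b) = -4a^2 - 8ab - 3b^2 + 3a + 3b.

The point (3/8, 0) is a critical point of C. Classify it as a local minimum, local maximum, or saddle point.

saddle point

The Hessian of C is constant: H = [[-8, -8], [-8, -6]].
det(H) = (-8)·(-6) − (-8)² = -16.
Since det(H) < 0, H is indefinite and the critical point is a saddle point.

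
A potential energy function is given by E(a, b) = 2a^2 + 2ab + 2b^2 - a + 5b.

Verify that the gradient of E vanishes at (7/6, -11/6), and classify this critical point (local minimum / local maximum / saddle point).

local minimum

∇E = (4a + 2b - 1, 2a + 4b + 5); substituting (7/6, -11/6) gives ∇E = (0, 0), so (7/6, -11/6) is indeed a critical point.
The Hessian of E is constant: H = [[4, 2], [2, 4]].
det(H) = 4·4 − 2² = 12.
det(H) > 0 and tr(H) = 8 > 0, so H is positive definite and the point is a local minimum.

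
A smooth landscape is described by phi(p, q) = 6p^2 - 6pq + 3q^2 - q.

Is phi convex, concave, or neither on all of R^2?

phi is quadratic, so its Hessian is the constant matrix H = [[12, -6], [-6, 6]].
det(H) = 36, tr(H) = 18.
det(H) > 0 and tr(H) > 0, so H is positive definite everywhere: convex.

convex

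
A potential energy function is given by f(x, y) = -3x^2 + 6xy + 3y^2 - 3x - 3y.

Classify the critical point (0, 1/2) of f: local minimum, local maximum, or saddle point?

The Hessian of f is constant: H = [[-6, 6], [6, 6]].
det(H) = (-6)·6 − 6² = -72.
Since det(H) < 0, H is indefinite and the critical point is a saddle point.

saddle point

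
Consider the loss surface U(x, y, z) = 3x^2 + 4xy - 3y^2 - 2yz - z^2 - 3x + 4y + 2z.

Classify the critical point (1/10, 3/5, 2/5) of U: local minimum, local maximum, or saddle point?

saddle point

The Hessian is constant: H = [[6, 4, 0], [4, -6, -2], [0, -2, -2]].
Leading principal minors: Δ₁ = 6, Δ₂ = -52, Δ₃ = 80.
The minors fit neither the all-positive nor the alternating-sign pattern, so H is indefinite: a saddle point.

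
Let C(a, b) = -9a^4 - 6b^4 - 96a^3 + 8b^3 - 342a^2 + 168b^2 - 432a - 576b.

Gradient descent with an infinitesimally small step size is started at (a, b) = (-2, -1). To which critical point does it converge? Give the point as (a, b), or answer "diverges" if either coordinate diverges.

(-3, 2)

C is separable, so gradient descent decouples: a follows -∂C/∂a, b follows -∂C/∂b.
∂C/∂a = -36(a + 1)(a + 3)(a + 4); at a=-2 this is 72, so a decreases.
∂C/∂b = -24(b - 3)(b - 2)(b + 4); at b=-1 this is -864, so b increases.
a converges to its nearest critical value -3 (a local min of the a-part); b converges to 2. The iterate converges to (-3, 2).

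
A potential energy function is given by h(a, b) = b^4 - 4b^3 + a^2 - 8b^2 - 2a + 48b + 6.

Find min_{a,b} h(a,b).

-75

h(a,b) separates as P(a) + Q(b) + 6, so its minimum is min P + min Q + 6.
P'(a) = 2a - 2 vanishes at a ∈ {1}; Q'(b) = 4(b - 3)(b - 2)(b + 2) vanishes at b ∈ {-2, 2, 3}.
Local minima of P (where P''>0): P(1)=-1. Local minima of Q: Q(-2)=-80, Q(3)=45.
So the global minimum of h is P(1) + Q(-2) + 6 = -1 − 80 + 6 = -75, attained at (1, -2).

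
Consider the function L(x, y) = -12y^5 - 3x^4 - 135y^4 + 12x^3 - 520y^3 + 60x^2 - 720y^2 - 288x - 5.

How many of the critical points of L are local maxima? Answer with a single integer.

4

L separates as a function of x plus a function of y, so ∇L=0 decouples.
∂L/∂x = -12(x - 4)(x - 2)(x + 3) = 0 at x ∈ {-3, 2, 4}; ∂L/∂y = -60y(y + 2)(y + 3)(y + 4) = 0 at y ∈ {-4, -3, -2, 0}.
The Hessian is diagonal: diag(L_xx, L_yy). Second derivatives: L_xx(-3)=-420, L_xx(2)=120, L_xx(4)=-168; L_yy(-4)=480, L_yy(-3)=-180, L_yy(-2)=240, L_yy(0)=-1440.
Local maxima occur where both diagonal entries negative: (-3, -3), (-3, 0), (4, -3), (4, 0). Count: 4.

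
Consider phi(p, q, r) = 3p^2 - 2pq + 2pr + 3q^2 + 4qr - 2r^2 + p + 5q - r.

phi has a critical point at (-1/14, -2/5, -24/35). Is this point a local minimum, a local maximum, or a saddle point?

saddle point

The Hessian is constant: H = [[6, -2, 2], [-2, 6, 4], [2, 4, -4]].
Leading principal minors: Δ₁ = 6, Δ₂ = 32, Δ₃ = -280.
The minors fit neither the all-positive nor the alternating-sign pattern, so H is indefinite: a saddle point.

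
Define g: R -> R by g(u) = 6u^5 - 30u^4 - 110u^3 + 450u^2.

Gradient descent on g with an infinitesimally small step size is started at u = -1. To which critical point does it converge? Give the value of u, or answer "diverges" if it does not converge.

0

g'(u) = 30u(u - 5)(u - 2)(u + 3), so g'(-1) = -1080.
Gradient descent moves in the -g' direction, i.e. u is increasing.
The nearest critical point in that direction is u = 0, where g'' = 900 > 0 (a local minimum). The iterate converges there.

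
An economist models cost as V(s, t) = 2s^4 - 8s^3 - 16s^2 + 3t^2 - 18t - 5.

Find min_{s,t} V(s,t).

-288

V(s,t) separates as P(s) + Q(t) − 5, so its minimum is min P + min Q − 5.
P'(s) = 8s(s - 4)(s + 1) vanishes at s ∈ {-1, 0, 4}; Q'(t) = 6(t - 3) vanishes at t ∈ {3}.
Local minima of P (where P''>0): P(-1)=-6, P(4)=-256. Local minima of Q: Q(3)=-27.
So the global minimum of V is P(4) + Q(3) − 5 = -256 − 27 − 5 = -288, attained at (4, 3).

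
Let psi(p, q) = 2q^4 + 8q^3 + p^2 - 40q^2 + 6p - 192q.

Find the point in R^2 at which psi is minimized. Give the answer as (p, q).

psi(p,q) separates as A(p) + B(q), so its minimum is min A + min B.
A'(p) = 2p + 6 vanishes at p ∈ {-3}; B'(q) = 8(q - 3)(q + 2)(q + 4) vanishes at q ∈ {-4, -2, 3}.
Local minima of A (where A''>0): A(-3)=-9. Local minima of B: B(-4)=128, B(3)=-558.
So the global minimum of psi is A(-3) + B(3) = -9 − 558 = -567, attained at (-3, 3).

(-3, 3)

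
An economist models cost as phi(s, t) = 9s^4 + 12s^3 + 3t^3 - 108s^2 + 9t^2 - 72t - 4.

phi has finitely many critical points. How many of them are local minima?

phi separates as a function of s plus a function of t, so ∇phi=0 decouples.
∂phi/∂s = 36s(s - 2)(s + 3) = 0 at s ∈ {-3, 0, 2}; ∂phi/∂t = 9(t - 2)(t + 4) = 0 at t ∈ {-4, 2}.
The Hessian is diagonal: diag(phi_ss, phi_tt). Second derivatives: phi_ss(-3)=540, phi_ss(0)=-216, phi_ss(2)=360; phi_tt(-4)=-54, phi_tt(2)=54.
Local minima occur where both diagonal entries positive: (-3, 2), (2, 2). Count: 2.

2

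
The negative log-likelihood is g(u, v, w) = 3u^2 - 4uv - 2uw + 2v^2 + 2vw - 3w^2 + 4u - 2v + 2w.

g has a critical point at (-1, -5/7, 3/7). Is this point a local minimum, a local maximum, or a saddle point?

The Hessian is constant: H = [[6, -4, -2], [-4, 4, 2], [-2, 2, -6]].
Leading principal minors: Δ₁ = 6, Δ₂ = 8, Δ₃ = -56.
The minors fit neither the all-positive nor the alternating-sign pattern, so H is indefinite: a saddle point.

saddle point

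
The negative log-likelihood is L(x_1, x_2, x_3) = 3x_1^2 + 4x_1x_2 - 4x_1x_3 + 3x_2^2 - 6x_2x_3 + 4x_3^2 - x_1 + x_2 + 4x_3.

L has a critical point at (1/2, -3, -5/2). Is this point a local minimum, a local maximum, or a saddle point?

The Hessian is constant: H = [[6, 4, -4], [4, 6, -6], [-4, -6, 8]].
Leading principal minors: Δ₁ = 6, Δ₂ = 20, Δ₃ = 40.
All leading minors are positive, so H is positive definite: a local minimum.

local minimum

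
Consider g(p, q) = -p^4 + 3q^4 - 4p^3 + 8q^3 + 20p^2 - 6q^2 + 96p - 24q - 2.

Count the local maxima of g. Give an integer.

2

g separates as a function of p plus a function of q, so ∇g=0 decouples.
∂g/∂p = -4(p - 3)(p + 2)(p + 4) = 0 at p ∈ {-4, -2, 3}; ∂g/∂q = 12(q - 1)(q + 1)(q + 2) = 0 at q ∈ {-2, -1, 1}.
The Hessian is diagonal: diag(g_pp, g_qq). Second derivatives: g_pp(-4)=-56, g_pp(-2)=40, g_pp(3)=-140; g_qq(-2)=36, g_qq(-1)=-24, g_qq(1)=72.
Local maxima occur where both diagonal entries negative: (-4, -1), (3, -1). Count: 2.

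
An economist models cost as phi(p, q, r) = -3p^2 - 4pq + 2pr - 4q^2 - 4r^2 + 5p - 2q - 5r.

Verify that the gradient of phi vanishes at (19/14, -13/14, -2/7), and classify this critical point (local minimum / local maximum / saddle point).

local maximum

∇phi = (-6p - 4q + 2r + 5, -4p - 8q - 2, 2p - 8r - 5); substituting (19/14, -13/14, -2/7) gives ∇phi = (0, 0, 0), so (19/14, -13/14, -2/7) is indeed a critical point.
The Hessian is constant: H = [[-6, -4, 2], [-4, -8, 0], [2, 0, -8]].
Leading principal minors: Δ₁ = -6, Δ₂ = 32, Δ₃ = -224.
The minors alternate sign starting negative (−, +, −), so H is negative definite: a local maximum.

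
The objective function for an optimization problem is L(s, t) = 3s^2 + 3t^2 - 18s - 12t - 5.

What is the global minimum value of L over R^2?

L(s,t) separates as P(s) + Q(t) − 5, so its minimum is min P + min Q − 5.
P'(s) = 6s - 18 vanishes at s ∈ {3}; Q'(t) = 6(t - 2) vanishes at t ∈ {2}.
Local minima of P (where P''>0): P(3)=-27. Local minima of Q: Q(2)=-12.
So the global minimum of L is P(3) + Q(2) − 5 = -27 − 12 − 5 = -44, attained at (3, 2).

-44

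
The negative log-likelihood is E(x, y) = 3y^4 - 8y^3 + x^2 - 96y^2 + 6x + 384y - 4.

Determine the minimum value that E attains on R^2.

E(x,y) separates as P(x) + Q(y) − 4, so its minimum is min P + min Q − 4.
P'(x) = 2x + 6 vanishes at x ∈ {-3}; Q'(y) = 12(y - 4)(y - 2)(y + 4) vanishes at y ∈ {-4, 2, 4}.
Local minima of P (where P''>0): P(-3)=-9. Local minima of Q: Q(-4)=-1792, Q(4)=256.
So the global minimum of E is P(-3) + Q(-4) − 4 = -9 − 1792 − 4 = -1805, attained at (-3, -4).

-1805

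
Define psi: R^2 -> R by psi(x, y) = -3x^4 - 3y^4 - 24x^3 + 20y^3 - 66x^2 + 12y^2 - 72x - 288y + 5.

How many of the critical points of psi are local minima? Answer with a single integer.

1

psi separates as a function of x plus a function of y, so ∇psi=0 decouples.
∂psi/∂x = -12(x + 1)(x + 2)(x + 3) = 0 at x ∈ {-3, -2, -1}; ∂psi/∂y = -12(y - 4)(y - 3)(y + 2) = 0 at y ∈ {-2, 3, 4}.
The Hessian is diagonal: diag(psi_xx, psi_yy). Second derivatives: psi_xx(-3)=-24, psi_xx(-2)=12, psi_xx(-1)=-24; psi_yy(-2)=-360, psi_yy(3)=60, psi_yy(4)=-72.
Local minima occur where both diagonal entries positive: (-2, 3). Count: 1.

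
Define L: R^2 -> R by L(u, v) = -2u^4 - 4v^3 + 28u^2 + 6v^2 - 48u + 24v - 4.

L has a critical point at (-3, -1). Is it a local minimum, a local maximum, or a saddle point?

The mixed partial ∂²L/∂u∂v is 0, so the Hessian at any point is diag(L_uu, L_vv) = diag(8(-3u^2 + 7), 12(-2v + 1)).
At (-3, -1): H = diag(-160, 36).
The eigenvalues have opposite signs, so H is indefinite: a saddle point.

saddle point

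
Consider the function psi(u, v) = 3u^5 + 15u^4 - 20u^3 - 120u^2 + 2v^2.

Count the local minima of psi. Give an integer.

psi separates as a function of u plus a function of v, so ∇psi=0 decouples.
∂psi/∂u = 15u(u - 2)(u + 2)(u + 4) = 0 at u ∈ {-4, -2, 0, 2}; ∂psi/∂v = 4v = 0 at v ∈ {0}.
The Hessian is diagonal: diag(psi_uu, psi_vv). Second derivatives: psi_uu(-4)=-720, psi_uu(-2)=240, psi_uu(0)=-240, psi_uu(2)=720; psi_vv(0)=4.
Local minima occur where both diagonal entries positive: (-2, 0), (2, 0). Count: 2.

2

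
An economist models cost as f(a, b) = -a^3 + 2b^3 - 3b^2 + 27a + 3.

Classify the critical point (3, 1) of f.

The mixed partial ∂²f/∂a∂b is 0, so the Hessian at any point is diag(f_aa, f_bb) = diag(-6a, 6(2b - 1)).
At (3, 1): H = diag(-18, 6).
The eigenvalues have opposite signs, so H is indefinite: a saddle point.

saddle point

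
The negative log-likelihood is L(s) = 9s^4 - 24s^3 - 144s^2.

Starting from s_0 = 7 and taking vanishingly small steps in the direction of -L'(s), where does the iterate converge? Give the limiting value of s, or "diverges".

4

L'(s) = 36s(s - 4)(s + 2), so L'(7) = 6804.
Gradient descent moves in the -L' direction, i.e. s is decreasing.
The nearest critical point in that direction is s = 4, where L'' = 864 > 0 (a local minimum). The iterate converges there.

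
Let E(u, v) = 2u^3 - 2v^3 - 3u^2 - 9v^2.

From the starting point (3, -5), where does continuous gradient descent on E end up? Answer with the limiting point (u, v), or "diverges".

(1, -3)

E is separable, so gradient descent decouples: u follows -∂E/∂u, v follows -∂E/∂v.
∂E/∂u = 6u(u - 1); at u=3 this is 36, so u decreases.
∂E/∂v = -6v(v + 3); at v=-5 this is -60, so v increases.
u converges to its nearest critical value 1 (a local min of the u-part); v converges to -3. The iterate converges to (1, -3).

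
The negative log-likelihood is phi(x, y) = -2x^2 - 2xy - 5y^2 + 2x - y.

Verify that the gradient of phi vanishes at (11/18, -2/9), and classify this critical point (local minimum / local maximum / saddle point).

∇phi = (-4x - 2y + 2, -2x - 10y - 1); substituting (11/18, -2/9) gives ∇phi = (0, 0), so (11/18, -2/9) is indeed a critical point.
The Hessian of phi is constant: H = [[-4, -2], [-2, -10]].
det(H) = (-4)·(-10) − (-2)² = 36.
det(H) > 0 and tr(H) = -14 < 0, so H is negative definite and the point is a local maximum.

local maximum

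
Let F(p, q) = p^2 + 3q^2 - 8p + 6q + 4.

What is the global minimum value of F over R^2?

F(p,q) separates as A(p) + B(q) + 4, so its minimum is min A + min B + 4.
A'(p) = 2p - 8 vanishes at p ∈ {4}; B'(q) = 6q + 6 vanishes at q ∈ {-1}.
Local minima of A (where A''>0): A(4)=-16. Local minima of B: B(-1)=-3.
So the global minimum of F is A(4) + B(-1) + 4 = -16 − 3 + 4 = -15, attained at (4, -1).

-15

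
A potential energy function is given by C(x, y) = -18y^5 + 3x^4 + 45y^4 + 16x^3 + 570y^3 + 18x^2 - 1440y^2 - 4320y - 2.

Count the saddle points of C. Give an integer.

C separates as a function of x plus a function of y, so ∇C=0 decouples.
∂C/∂x = 12x(x + 1)(x + 3) = 0 at x ∈ {-3, -1, 0}; ∂C/∂y = -90(y - 4)(y - 3)(y + 1)(y + 4) = 0 at y ∈ {-4, -1, 3, 4}.
The Hessian is diagonal: diag(C_xx, C_yy). Second derivatives: C_xx(-3)=72, C_xx(-1)=-24, C_xx(0)=36; C_yy(-4)=15120, C_yy(-1)=-5400, C_yy(3)=2520, C_yy(4)=-3600.
Saddle points occur where the two diagonal entries have opposite signs: (-3, -1), (-3, 4), (-1, -4), (-1, 3), (0, -1), (0, 4). Count: 6.

6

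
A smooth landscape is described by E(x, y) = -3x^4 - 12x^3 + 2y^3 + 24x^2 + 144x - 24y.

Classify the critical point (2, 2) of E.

saddle point

The mixed partial ∂²E/∂x∂y is 0, so the Hessian at any point is diag(E_xx, E_yy) = diag(12(-3x^2 - 6x + 4), 12y).
At (2, 2): H = diag(-240, 24).
The eigenvalues have opposite signs, so H is indefinite: a saddle point.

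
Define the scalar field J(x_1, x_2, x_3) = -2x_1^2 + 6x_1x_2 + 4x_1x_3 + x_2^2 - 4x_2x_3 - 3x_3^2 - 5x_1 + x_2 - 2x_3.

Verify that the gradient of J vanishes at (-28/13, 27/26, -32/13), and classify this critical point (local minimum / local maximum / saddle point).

saddle point

∇J = (-4x_1 + 6x_2 + 4x_3 - 5, 6x_1 + 2x_2 - 4x_3 + 1, 4x_1 - 4x_2 - 6x_3 - 2); substituting (-28/13, 27/26, -32/13) gives ∇J = (0, 0, 0), so (-28/13, 27/26, -32/13) is indeed a critical point.
The Hessian is constant: H = [[-4, 6, 4], [6, 2, -4], [4, -4, -6]].
Leading principal minors: Δ₁ = -4, Δ₂ = -44, Δ₃ = 104.
The minors fit neither the all-positive nor the alternating-sign pattern, so H is indefinite: a saddle point.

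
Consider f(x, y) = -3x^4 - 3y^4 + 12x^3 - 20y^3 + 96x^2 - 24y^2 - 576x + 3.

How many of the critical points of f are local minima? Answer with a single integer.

1

f separates as a function of x plus a function of y, so ∇f=0 decouples.
∂f/∂x = -12(x - 4)(x - 3)(x + 4) = 0 at x ∈ {-4, 3, 4}; ∂f/∂y = -12y(y + 1)(y + 4) = 0 at y ∈ {-4, -1, 0}.
The Hessian is diagonal: diag(f_xx, f_yy). Second derivatives: f_xx(-4)=-672, f_xx(3)=84, f_xx(4)=-96; f_yy(-4)=-144, f_yy(-1)=36, f_yy(0)=-48.
Local minima occur where both diagonal entries positive: (3, -1). Count: 1.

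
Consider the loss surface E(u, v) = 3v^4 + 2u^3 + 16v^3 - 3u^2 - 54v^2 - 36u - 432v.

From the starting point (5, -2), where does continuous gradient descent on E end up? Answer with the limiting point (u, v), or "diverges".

(3, 3)

E is separable, so gradient descent decouples: u follows -∂E/∂u, v follows -∂E/∂v.
∂E/∂u = 6(u - 3)(u + 2); at u=5 this is 84, so u decreases.
∂E/∂v = 12(v - 3)(v + 3)(v + 4); at v=-2 this is -120, so v increases.
u converges to its nearest critical value 3 (a local min of the u-part); v converges to 3. The iterate converges to (3, 3).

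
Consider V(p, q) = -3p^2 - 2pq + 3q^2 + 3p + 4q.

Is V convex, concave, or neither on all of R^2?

V is quadratic, so its Hessian is the constant matrix H = [[-6, -2], [-2, 6]].
det(H) = -40, tr(H) = 0.
det(H) < 0, so H is indefinite: neither convex nor concave.

neither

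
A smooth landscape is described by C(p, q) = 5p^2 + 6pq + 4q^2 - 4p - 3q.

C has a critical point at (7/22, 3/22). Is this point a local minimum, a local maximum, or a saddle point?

local minimum

The Hessian of C is constant: H = [[10, 6], [6, 8]].
det(H) = 10·8 − 6² = 44.
det(H) > 0 and tr(H) = 18 > 0, so H is positive definite and the point is a local minimum.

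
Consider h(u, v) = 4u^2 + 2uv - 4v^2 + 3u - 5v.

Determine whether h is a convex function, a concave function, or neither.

neither

h is quadratic, so its Hessian is the constant matrix H = [[8, 2], [2, -8]].
det(H) = -68, tr(H) = 0.
det(H) < 0, so H is indefinite: neither convex nor concave.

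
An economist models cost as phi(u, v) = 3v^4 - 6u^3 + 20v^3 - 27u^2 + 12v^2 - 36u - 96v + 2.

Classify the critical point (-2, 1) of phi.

The mixed partial ∂²phi/∂u∂v is 0, so the Hessian at any point is diag(phi_uu, phi_vv) = diag(-18(2u + 3), 12(3v^2 + 10v + 2)).
At (-2, 1): H = diag(18, 180).
Both eigenvalues are positive, so H is positive definite: a local minimum.

local minimum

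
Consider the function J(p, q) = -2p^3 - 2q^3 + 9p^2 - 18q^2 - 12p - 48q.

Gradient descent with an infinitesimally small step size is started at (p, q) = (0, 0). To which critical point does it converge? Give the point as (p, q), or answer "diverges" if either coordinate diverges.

diverges

J is separable, so gradient descent decouples: p follows -∂J/∂p, q follows -∂J/∂q.
∂J/∂p = -6(p - 2)(p - 1); at p=0 this is -12, so p increases.
∂J/∂q = -6(q + 2)(q + 4); at q=0 this is -48, so q increases.
The q-coordinate has no critical point in that direction and runs off to infinity.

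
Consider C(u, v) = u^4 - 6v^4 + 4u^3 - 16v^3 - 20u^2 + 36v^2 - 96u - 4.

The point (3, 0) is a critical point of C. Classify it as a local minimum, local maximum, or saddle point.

local minimum

The mixed partial ∂²C/∂u∂v is 0, so the Hessian at any point is diag(C_uu, C_vv) = diag(4(3u^2 + 6u - 10), 24(-3v^2 - 4v + 3)).
At (3, 0): H = diag(140, 72).
Both eigenvalues are positive, so H is positive definite: a local minimum.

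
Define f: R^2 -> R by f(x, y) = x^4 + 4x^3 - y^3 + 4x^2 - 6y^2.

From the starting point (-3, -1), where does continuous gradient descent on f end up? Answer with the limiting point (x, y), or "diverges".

(-2, -4)

f is separable, so gradient descent decouples: x follows -∂f/∂x, y follows -∂f/∂y.
∂f/∂x = 4x(x + 1)(x + 2); at x=-3 this is -24, so x increases.
∂f/∂y = -3y(y + 4); at y=-1 this is 9, so y decreases.
x converges to its nearest critical value -2 (a local min of the x-part); y converges to -4. The iterate converges to (-2, -4).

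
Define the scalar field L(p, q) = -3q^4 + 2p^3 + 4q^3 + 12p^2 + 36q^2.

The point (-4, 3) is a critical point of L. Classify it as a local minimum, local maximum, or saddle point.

local maximum

The mixed partial ∂²L/∂p∂q is 0, so the Hessian at any point is diag(L_pp, L_qq) = diag(12(p + 2), 12(-3q^2 + 2q + 6)).
At (-4, 3): H = diag(-24, -180).
Both eigenvalues are negative, so H is negative definite: a local maximum.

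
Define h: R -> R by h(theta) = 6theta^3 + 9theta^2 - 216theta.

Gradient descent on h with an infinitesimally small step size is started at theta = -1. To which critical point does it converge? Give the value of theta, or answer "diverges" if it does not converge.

3

h'(theta) = 18(theta - 3)(theta + 4), so h'(-1) = -216.
Gradient descent moves in the -h' direction, i.e. theta is increasing.
The nearest critical point in that direction is theta = 3, where h'' = 126 > 0 (a local minimum). The iterate converges there.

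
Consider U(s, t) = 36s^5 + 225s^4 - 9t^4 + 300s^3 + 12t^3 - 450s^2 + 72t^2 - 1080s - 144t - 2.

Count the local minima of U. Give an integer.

2

U separates as a function of s plus a function of t, so ∇U=0 decouples.
∂U/∂s = 180(s - 1)(s + 1)(s + 2)(s + 3) = 0 at s ∈ {-3, -2, -1, 1}; ∂U/∂t = -36(t - 2)(t - 1)(t + 2) = 0 at t ∈ {-2, 1, 2}.
The Hessian is diagonal: diag(U_ss, U_tt). Second derivatives: U_ss(-3)=-1440, U_ss(-2)=540, U_ss(-1)=-720, U_ss(1)=4320; U_tt(-2)=-432, U_tt(1)=108, U_tt(2)=-144.
Local minima occur where both diagonal entries positive: (-2, 1), (1, 1). Count: 2.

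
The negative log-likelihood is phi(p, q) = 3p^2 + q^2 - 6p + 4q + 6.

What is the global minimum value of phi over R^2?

phi(p,q) separates as A(p) + B(q) + 6, so its minimum is min A + min B + 6.
A'(p) = 6p - 6 vanishes at p ∈ {1}; B'(q) = 2q + 4 vanishes at q ∈ {-2}.
Local minima of A (where A''>0): A(1)=-3. Local minima of B: B(-2)=-4.
So the global minimum of phi is A(1) + B(-2) + 6 = -3 − 4 + 6 = -1, attained at (1, -2).

-1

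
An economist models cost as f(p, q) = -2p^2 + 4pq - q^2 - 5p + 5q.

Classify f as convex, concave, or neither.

neither

f is quadratic, so its Hessian is the constant matrix H = [[-4, 4], [4, -2]].
det(H) = -8, tr(H) = -6.
det(H) < 0, so H is indefinite: neither convex nor concave.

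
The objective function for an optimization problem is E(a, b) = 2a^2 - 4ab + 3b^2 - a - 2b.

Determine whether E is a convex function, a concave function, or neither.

E is quadratic, so its Hessian is the constant matrix H = [[4, -4], [-4, 6]].
det(H) = 8, tr(H) = 10.
det(H) > 0 and tr(H) > 0, so H is positive definite everywhere: convex.

convex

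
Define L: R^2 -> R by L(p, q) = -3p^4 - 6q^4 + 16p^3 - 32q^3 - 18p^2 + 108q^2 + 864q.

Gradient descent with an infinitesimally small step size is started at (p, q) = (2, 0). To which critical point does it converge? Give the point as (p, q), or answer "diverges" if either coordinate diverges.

L is separable, so gradient descent decouples: p follows -∂L/∂p, q follows -∂L/∂q.
∂L/∂p = -12p(p - 3)(p - 1); at p=2 this is 24, so p decreases.
∂L/∂q = -24(q - 3)(q + 3)(q + 4); at q=0 this is 864, so q decreases.
p converges to its nearest critical value 1 (a local min of the p-part); q converges to -3. The iterate converges to (1, -3).

(1, -3)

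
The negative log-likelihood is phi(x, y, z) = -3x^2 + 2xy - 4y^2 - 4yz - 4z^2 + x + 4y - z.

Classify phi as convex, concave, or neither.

phi is quadratic, so its Hessian is the constant matrix H = [[-6, 2, 0], [2, -8, -4], [0, -4, -8]].
Leading principal minors: -6, 44, -256.
Signs alternate −, +, − ⇒ H ≺ 0 ⇒ concave.

concave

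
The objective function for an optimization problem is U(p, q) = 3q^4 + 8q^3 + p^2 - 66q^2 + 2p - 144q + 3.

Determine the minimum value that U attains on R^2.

U(p,q) separates as A(p) + B(q) + 3, so its minimum is min A + min B + 3.
A'(p) = 2p + 2 vanishes at p ∈ {-1}; B'(q) = 12(q - 3)(q + 1)(q + 4) vanishes at q ∈ {-4, -1, 3}.
Local minima of A (where A''>0): A(-1)=-1. Local minima of B: B(-4)=-224, B(3)=-567.
So the global minimum of U is A(-1) + B(3) + 3 = -1 − 567 + 3 = -565, attained at (-1, 3).

-565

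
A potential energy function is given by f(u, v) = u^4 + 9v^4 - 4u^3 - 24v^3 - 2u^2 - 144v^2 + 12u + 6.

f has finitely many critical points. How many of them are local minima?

f separates as a function of u plus a function of v, so ∇f=0 decouples.
∂f/∂u = 4(u - 3)(u - 1)(u + 1) = 0 at u ∈ {-1, 1, 3}; ∂f/∂v = 36v(v - 4)(v + 2) = 0 at v ∈ {-2, 0, 4}.
The Hessian is diagonal: diag(f_uu, f_vv). Second derivatives: f_uu(-1)=32, f_uu(1)=-16, f_uu(3)=32; f_vv(-2)=432, f_vv(0)=-288, f_vv(4)=864.
Local minima occur where both diagonal entries positive: (-1, -2), (-1, 4), (3, -2), (3, 4). Count: 4.

4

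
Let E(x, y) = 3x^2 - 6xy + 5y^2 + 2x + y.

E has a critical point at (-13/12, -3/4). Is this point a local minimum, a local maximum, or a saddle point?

local minimum

The Hessian of E is constant: H = [[6, -6], [-6, 10]].
det(H) = 6·10 − (-6)² = 24.
det(H) > 0 and tr(H) = 16 > 0, so H is positive definite and the point is a local minimum.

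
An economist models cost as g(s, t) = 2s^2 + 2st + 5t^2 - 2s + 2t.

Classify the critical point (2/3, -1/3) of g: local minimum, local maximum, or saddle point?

local minimum

The Hessian of g is constant: H = [[4, 2], [2, 10]].
det(H) = 4·10 − 2² = 36.
det(H) > 0 and tr(H) = 14 > 0, so H is positive definite and the point is a local minimum.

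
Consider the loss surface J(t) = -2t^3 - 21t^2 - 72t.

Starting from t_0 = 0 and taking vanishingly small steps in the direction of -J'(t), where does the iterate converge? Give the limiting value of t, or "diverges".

diverges

J'(t) = -6(t + 3)(t + 4), so J'(0) = -72.
Gradient descent moves in the -J' direction, i.e. t is increasing.
There is no critical point above t=0, and J' keeps the same sign, so the iterate runs off to +∞.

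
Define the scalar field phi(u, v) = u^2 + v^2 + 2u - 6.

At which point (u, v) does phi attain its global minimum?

phi(u,v) separates as P(u) + Q(v) − 6, so its minimum is min P + min Q − 6.
P'(u) = 2u + 2 vanishes at u ∈ {-1}; Q'(v) = 2v vanishes at v ∈ {0}.
Local minima of P (where P''>0): P(-1)=-1. Local minima of Q: Q(0)=0.
So the global minimum of phi is P(-1) + Q(0) − 6 = -1 + 0 − 6 = -7, attained at (-1, 0).

(-1, 0)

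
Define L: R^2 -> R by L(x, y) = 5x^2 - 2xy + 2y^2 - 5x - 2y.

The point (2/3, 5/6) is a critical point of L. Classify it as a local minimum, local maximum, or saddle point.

local minimum

The Hessian of L is constant: H = [[10, -2], [-2, 4]].
det(H) = 10·4 − (-2)² = 36.
det(H) > 0 and tr(H) = 14 > 0, so H is positive definite and the point is a local minimum.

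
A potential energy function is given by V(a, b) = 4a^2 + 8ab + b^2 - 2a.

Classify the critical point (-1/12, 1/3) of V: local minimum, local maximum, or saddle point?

saddle point

The Hessian of V is constant: H = [[8, 8], [8, 2]].
det(H) = 8·2 − 8² = -48.
Since det(H) < 0, H is indefinite and the critical point is a saddle point.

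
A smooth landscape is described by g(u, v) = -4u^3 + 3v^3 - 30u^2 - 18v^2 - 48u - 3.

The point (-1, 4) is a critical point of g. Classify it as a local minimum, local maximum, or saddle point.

saddle point

The mixed partial ∂²g/∂u∂v is 0, so the Hessian at any point is diag(g_uu, g_vv) = diag(-12(2u + 5), 18(v - 2)).
At (-1, 4): H = diag(-36, 36).
The eigenvalues have opposite signs, so H is indefinite: a saddle point.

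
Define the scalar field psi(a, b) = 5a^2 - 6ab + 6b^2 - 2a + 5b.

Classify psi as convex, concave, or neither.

psi is quadratic, so its Hessian is the constant matrix H = [[10, -6], [-6, 12]].
det(H) = 84, tr(H) = 22.
det(H) > 0 and tr(H) > 0, so H is positive definite everywhere: convex.

convex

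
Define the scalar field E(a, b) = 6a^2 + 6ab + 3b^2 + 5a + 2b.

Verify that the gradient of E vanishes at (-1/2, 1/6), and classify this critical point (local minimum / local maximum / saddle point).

local minimum

∇E = (12a + 6b + 5, 6a + 6b + 2); substituting (-1/2, 1/6) gives ∇E = (0, 0), so (-1/2, 1/6) is indeed a critical point.
The Hessian of E is constant: H = [[12, 6], [6, 6]].
det(H) = 12·6 − 6² = 36.
det(H) > 0 and tr(H) = 18 > 0, so H is positive definite and the point is a local minimum.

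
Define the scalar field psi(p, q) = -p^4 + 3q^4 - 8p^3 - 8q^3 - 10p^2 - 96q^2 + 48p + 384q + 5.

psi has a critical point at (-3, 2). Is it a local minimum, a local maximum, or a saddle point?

The mixed partial ∂²psi/∂p∂q is 0, so the Hessian at any point is diag(psi_pp, psi_qq) = diag(-4(3p^2 + 12p + 5), 12(3q^2 - 4q - 16)).
At (-3, 2): H = diag(16, -144).
The eigenvalues have opposite signs, so H is indefinite: a saddle point.

saddle point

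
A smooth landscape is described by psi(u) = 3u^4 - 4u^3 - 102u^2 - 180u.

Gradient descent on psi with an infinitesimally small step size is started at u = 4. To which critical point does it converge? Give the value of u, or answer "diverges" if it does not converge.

5

psi'(u) = 12(u - 5)(u + 1)(u + 3), so psi'(4) = -420.
Gradient descent moves in the -psi' direction, i.e. u is increasing.
The nearest critical point in that direction is u = 5, where psi'' = 576 > 0 (a local minimum). The iterate converges there.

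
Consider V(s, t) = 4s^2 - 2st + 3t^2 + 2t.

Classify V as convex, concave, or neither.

convex

V is quadratic, so its Hessian is the constant matrix H = [[8, -2], [-2, 6]].
det(H) = 44, tr(H) = 14.
det(H) > 0 and tr(H) > 0, so H is positive definite everywhere: convex.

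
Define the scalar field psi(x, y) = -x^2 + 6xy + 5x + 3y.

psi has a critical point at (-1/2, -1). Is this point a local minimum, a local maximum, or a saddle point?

The Hessian of psi is constant: H = [[-2, 6], [6, 0]].
det(H) = (-2)·0 − 6² = -36.
Since det(H) < 0, H is indefinite and the critical point is a saddle point.

saddle point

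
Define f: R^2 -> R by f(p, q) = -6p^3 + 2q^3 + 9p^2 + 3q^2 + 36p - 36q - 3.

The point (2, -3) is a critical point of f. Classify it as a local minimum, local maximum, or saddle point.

local maximum

The mixed partial ∂²f/∂p∂q is 0, so the Hessian at any point is diag(f_pp, f_qq) = diag(18(-2p + 1), 6(2q + 1)).
At (2, -3): H = diag(-54, -30).
Both eigenvalues are negative, so H is negative definite: a local maximum.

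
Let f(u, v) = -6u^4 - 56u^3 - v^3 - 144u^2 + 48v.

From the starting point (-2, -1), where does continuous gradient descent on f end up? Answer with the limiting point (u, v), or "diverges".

f is separable, so gradient descent decouples: u follows -∂f/∂u, v follows -∂f/∂v.
∂f/∂u = -24u(u + 3)(u + 4); at u=-2 this is 96, so u decreases.
∂f/∂v = -3(v - 4)(v + 4); at v=-1 this is 45, so v decreases.
u converges to its nearest critical value -3 (a local min of the u-part); v converges to -4. The iterate converges to (-3, -4).

(-3, -4)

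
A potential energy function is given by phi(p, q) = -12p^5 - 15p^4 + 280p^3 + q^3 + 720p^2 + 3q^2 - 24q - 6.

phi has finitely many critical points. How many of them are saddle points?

4

phi separates as a function of p plus a function of q, so ∇phi=0 decouples.
∂phi/∂p = -60p(p - 4)(p + 2)(p + 3) = 0 at p ∈ {-3, -2, 0, 4}; ∂phi/∂q = 3(q - 2)(q + 4) = 0 at q ∈ {-4, 2}.
The Hessian is diagonal: diag(phi_pp, phi_qq). Second derivatives: phi_pp(-3)=1260, phi_pp(-2)=-720, phi_pp(0)=1440, phi_pp(4)=-10080; phi_qq(-4)=-18, phi_qq(2)=18.
Saddle points occur where the two diagonal entries have opposite signs: (-3, -4), (-2, 2), (0, -4), (4, 2). Count: 4.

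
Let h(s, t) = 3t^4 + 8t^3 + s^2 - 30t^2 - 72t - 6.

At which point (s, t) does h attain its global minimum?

h(s,t) separates as P(s) + Q(t) − 6, so its minimum is min P + min Q − 6.
P'(s) = 2s vanishes at s ∈ {0}; Q'(t) = 12(t - 2)(t + 1)(t + 3) vanishes at t ∈ {-3, -1, 2}.
Local minima of P (where P''>0): P(0)=0. Local minima of Q: Q(-3)=-27, Q(2)=-152.
So the global minimum of h is P(0) + Q(2) − 6 = 0 − 152 − 6 = -158, attained at (0, 2).

(0, 2)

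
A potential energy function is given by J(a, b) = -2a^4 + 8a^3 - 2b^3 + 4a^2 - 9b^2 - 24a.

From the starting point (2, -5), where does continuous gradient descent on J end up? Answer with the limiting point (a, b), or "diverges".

(1, -3)

J is separable, so gradient descent decouples: a follows -∂J/∂a, b follows -∂J/∂b.
∂J/∂a = -8(a - 3)(a - 1)(a + 1); at a=2 this is 24, so a decreases.
∂J/∂b = -6b(b + 3); at b=-5 this is -60, so b increases.
a converges to its nearest critical value 1 (a local min of the a-part); b converges to -3. The iterate converges to (1, -3).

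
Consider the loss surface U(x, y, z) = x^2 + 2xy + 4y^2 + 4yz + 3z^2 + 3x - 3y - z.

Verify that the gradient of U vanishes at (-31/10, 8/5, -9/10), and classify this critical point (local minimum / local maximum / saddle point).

local minimum

∇U = (2x + 2y + 3, 2x + 8y + 4z - 3, 4y + 6z - 1); substituting (-31/10, 8/5, -9/10) gives ∇U = (0, 0, 0), so (-31/10, 8/5, -9/10) is indeed a critical point.
The Hessian is constant: H = [[2, 2, 0], [2, 8, 4], [0, 4, 6]].
Leading principal minors: Δ₁ = 2, Δ₂ = 12, Δ₃ = 40.
All leading minors are positive, so H is positive definite: a local minimum.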